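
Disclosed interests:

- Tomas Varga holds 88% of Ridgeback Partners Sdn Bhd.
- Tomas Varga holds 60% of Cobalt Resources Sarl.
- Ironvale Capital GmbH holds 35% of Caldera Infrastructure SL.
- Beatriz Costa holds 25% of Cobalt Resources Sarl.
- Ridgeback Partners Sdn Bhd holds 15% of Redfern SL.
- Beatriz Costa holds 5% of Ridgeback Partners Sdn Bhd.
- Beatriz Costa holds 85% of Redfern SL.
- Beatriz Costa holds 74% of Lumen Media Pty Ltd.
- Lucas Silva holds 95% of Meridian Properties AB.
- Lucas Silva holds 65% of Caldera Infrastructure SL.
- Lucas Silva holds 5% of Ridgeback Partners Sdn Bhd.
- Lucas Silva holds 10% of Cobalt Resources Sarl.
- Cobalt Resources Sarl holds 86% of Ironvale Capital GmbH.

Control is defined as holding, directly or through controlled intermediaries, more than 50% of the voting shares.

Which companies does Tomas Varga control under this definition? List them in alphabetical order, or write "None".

Cobalt Resources Sarl, Ironvale Capital GmbH, Ridgeback Partners Sdn Bhd

Tomas holds 60% of Cobalt, so Tomas controls Cobalt.
Tomas holds 88% of Ridgeback, so Tomas controls Ridgeback.
Cobalt holds 86% of Ironvale, so Tomas controls Ironvale.
No other company's threshold is met.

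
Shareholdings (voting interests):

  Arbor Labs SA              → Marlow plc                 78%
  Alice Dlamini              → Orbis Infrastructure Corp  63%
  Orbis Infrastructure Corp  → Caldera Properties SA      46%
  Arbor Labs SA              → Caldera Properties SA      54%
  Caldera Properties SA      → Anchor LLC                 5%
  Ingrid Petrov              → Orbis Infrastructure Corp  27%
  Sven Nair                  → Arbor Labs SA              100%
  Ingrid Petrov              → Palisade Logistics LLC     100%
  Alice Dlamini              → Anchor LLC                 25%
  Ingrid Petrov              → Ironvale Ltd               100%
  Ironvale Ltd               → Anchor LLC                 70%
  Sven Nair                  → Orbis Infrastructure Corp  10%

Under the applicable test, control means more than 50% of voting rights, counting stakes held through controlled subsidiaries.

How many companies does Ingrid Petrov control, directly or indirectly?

3

Ingrid holds 100% of Palisade, so Ingrid controls Palisade.
Ingrid holds 100% of Ironvale, so Ingrid controls Ironvale.
Ironvale holds 70% of Anchor, so Ingrid controls Anchor.
No other company's threshold is met.
Ingrid controls 3 companies.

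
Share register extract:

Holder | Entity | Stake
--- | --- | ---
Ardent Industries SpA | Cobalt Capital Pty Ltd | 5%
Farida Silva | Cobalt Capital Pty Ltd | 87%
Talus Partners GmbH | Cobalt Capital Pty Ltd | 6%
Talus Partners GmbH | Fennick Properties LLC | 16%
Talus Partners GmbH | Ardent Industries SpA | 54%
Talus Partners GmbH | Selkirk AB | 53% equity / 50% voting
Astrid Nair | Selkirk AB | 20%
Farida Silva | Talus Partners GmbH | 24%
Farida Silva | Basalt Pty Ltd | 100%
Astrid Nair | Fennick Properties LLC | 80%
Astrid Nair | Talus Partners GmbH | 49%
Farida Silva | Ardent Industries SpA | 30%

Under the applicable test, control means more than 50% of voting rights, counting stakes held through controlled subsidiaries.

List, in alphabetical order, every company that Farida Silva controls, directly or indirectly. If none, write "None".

Basalt Pty Ltd, Cobalt Capital Pty Ltd

Farida holds 100% of Basalt, so Farida controls Basalt.
Farida holds 87% of Cobalt, so Farida controls Cobalt.
No other company's threshold is met.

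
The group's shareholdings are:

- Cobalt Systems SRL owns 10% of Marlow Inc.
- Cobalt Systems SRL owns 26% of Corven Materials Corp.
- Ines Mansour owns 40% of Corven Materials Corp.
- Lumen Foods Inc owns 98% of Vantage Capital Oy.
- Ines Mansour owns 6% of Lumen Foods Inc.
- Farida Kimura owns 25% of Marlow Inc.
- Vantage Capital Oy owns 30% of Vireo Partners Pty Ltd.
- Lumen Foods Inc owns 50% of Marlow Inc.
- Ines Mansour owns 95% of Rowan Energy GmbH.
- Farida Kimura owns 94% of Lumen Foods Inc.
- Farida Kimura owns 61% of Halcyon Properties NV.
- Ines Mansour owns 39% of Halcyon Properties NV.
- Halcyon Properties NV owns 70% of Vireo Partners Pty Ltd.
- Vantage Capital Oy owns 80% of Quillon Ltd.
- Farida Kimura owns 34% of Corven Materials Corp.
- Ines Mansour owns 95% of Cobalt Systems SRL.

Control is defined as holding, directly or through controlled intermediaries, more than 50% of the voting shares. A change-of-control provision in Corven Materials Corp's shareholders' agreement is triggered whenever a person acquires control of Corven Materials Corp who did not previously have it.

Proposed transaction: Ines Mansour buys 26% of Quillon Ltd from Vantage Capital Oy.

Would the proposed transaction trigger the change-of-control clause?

No

The purchase adds only to Ines's holdings (Vantage's stake shrinks), so Ines is the only person who could newly come to control Corven.
Ines holds 95% of Cobalt, so Ines controls Cobalt.
Cobalt and Ines together hold 26% + 40% = 66% of Corven, so Ines controls Corven.
So Ines already controls Corven before the transaction.
After the purchase, Ines holds 26% of Quillon directly, and Vantage's stake falls to 54%.
Ines controlled Corven already, so this is not a new person acquiring control; every other person's position is unchanged or reduced.
No new person acquires control, so the clause is not triggered.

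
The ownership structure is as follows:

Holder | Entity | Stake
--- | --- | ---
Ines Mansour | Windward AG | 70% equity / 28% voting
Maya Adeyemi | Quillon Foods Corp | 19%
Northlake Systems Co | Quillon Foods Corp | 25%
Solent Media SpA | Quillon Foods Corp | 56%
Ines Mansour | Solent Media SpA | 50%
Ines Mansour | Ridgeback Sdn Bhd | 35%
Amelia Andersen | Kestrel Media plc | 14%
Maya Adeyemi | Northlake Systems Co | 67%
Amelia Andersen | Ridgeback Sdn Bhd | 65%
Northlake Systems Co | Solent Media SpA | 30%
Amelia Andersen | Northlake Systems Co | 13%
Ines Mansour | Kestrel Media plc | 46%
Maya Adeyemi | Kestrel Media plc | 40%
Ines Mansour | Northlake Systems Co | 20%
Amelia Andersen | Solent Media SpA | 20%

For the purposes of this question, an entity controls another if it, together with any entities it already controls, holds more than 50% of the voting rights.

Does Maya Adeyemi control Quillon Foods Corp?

No

Maya holds 67% of Northlake, so Maya controls Northlake.
In Quillon, Maya's side holds only 25% + 19% = 44%, not > 50%.
So Maya does not control Quillon.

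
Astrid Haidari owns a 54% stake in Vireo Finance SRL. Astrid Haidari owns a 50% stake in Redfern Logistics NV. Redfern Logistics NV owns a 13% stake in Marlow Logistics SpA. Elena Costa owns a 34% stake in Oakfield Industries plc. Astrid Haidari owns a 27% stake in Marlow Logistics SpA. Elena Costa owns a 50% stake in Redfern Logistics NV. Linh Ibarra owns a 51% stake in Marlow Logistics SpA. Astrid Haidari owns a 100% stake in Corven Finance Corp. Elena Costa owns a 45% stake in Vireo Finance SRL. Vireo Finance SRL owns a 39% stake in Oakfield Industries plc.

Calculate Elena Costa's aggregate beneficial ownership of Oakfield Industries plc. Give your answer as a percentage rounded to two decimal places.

Elena reaches Oakfield along 2 paths.
Via Vireo: 45% × 39% = 17.55%.
Direct stake: 34% = 34%.
Total: 17.55% + 34% = 51.55%.

51.55%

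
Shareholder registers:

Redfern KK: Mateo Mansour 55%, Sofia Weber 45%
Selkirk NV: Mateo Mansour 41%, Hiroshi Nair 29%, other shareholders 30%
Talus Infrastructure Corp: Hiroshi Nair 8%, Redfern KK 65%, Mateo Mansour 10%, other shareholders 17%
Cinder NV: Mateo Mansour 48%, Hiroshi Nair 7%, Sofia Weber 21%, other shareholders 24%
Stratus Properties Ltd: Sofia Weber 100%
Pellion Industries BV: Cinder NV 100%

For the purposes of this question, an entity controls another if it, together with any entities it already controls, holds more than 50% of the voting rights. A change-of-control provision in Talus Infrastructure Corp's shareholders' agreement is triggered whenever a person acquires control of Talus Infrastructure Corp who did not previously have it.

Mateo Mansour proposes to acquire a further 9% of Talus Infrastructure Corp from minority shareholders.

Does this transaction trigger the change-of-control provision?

The purchase changes only Mateo's holdings, so Mateo is the only person who could newly come to control Talus.
Mateo holds 55% of Redfern, so Mateo controls Redfern.
Redfern and Mateo together hold 65% + 10% = 75% of Talus, so Mateo controls Talus.
So Mateo already controls Talus before the transaction.
After the purchase, Mateo's direct stake in Talus rises to 10% + 9% = 19%.
Mateo controlled Talus already, so this is not a new person acquiring control; every other person's position is unchanged or reduced.
No new person acquires control, so the clause is not triggered.

No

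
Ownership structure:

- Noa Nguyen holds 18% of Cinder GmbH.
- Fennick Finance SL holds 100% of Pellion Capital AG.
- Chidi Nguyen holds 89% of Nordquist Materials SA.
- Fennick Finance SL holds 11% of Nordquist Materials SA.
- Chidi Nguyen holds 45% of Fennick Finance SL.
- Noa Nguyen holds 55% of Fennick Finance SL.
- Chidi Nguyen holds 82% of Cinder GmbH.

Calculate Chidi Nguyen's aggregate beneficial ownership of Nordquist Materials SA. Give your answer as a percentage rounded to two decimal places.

Chidi reaches Nordquist along 2 paths.
Via Fennick: 45% × 11% = 4.95%.
Direct stake: 89% = 89%.
Total: 4.95% + 89% = 93.95%.

93.95%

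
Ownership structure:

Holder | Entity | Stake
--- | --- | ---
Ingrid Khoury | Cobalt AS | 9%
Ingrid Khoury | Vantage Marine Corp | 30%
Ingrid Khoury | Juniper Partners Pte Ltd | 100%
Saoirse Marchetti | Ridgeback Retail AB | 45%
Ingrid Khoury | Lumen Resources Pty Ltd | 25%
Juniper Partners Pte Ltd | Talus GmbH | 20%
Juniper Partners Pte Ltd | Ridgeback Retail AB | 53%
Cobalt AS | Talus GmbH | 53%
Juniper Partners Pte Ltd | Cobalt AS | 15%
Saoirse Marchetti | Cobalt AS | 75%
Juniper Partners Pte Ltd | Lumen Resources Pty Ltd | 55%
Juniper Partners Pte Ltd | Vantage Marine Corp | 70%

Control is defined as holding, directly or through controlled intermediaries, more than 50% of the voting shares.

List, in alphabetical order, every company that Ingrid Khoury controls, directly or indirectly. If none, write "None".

Juniper Partners Pte Ltd, Lumen Resources Pty Ltd, Ridgeback Retail AB, Vantage Marine Corp

Ingrid holds 100% of Juniper, so Ingrid controls Juniper.
Juniper and Ingrid together hold 70% + 30% = 100% of Vantage, so Ingrid controls Vantage.
Ingrid and Juniper together hold 25% + 55% = 80% of Lumen, so Ingrid controls Lumen.
Juniper holds 53% of Ridgeback, so Ingrid controls Ridgeback.
No other company's threshold is met.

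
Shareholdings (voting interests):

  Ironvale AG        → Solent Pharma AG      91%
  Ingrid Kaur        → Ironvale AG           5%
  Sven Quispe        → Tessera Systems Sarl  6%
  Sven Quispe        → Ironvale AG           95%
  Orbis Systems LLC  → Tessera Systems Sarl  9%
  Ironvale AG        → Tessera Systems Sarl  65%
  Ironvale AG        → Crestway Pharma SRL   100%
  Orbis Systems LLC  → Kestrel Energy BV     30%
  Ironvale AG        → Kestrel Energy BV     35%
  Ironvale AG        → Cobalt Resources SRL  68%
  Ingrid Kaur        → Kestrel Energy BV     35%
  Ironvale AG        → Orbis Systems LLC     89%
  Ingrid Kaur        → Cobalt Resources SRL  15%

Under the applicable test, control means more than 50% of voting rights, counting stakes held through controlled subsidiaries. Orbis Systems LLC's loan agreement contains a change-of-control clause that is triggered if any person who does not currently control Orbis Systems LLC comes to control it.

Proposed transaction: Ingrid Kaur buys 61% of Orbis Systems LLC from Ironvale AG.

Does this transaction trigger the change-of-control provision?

Yes

The purchase adds only to Ingrid's holdings (Ironvale's stake shrinks), so Ingrid is the only person who could newly come to control Orbis.
Ingrid's largest direct stake is 35% in Kestrel, which does not meet the threshold, so Ingrid controls no company.
Neither Ingrid nor any entity Ingrid controls holds any voting interest in Orbis.
So before the transaction, Ingrid does not control Orbis.
After the purchase, Ingrid holds 61% of Orbis directly, and Ironvale's stake falls to 28%.
Ingrid holds 61% of Orbis, so Ingrid controls Orbis.
Ingrid did not control Orbis before and does after, so the clause is triggered.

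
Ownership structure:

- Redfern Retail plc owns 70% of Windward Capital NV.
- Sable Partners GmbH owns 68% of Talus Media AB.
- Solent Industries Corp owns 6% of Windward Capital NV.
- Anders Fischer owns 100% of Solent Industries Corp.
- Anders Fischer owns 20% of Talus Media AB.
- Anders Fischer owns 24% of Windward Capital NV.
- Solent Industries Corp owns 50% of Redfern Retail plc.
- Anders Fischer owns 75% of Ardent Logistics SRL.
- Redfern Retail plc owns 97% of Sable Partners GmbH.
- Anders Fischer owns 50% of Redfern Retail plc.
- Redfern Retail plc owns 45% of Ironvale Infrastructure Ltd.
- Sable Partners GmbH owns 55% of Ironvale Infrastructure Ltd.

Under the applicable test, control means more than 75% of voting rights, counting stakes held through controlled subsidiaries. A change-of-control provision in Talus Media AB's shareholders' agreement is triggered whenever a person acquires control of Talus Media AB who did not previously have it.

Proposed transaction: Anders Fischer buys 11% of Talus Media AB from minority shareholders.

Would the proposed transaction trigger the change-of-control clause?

The purchase changes only Anders's holdings, so Anders is the only person who could newly come to control Talus.
Anders holds 100% of Solent, so Anders controls Solent.
Solent and Anders together hold 50% + 50% = 100% of Redfern, so Anders controls Redfern.
Redfern holds 97% of Sable, so Anders controls Sable.
Anders and Sable together hold 20% + 68% = 88% of Talus, so Anders controls Talus.
So Anders already controls Talus before the transaction.
After the purchase, Anders's direct stake in Talus rises to 20% + 11% = 31%.
Anders controlled Talus already, so this is not a new person acquiring control; every other person's position is unchanged or reduced.
No new person acquires control, so the clause is not triggered.

No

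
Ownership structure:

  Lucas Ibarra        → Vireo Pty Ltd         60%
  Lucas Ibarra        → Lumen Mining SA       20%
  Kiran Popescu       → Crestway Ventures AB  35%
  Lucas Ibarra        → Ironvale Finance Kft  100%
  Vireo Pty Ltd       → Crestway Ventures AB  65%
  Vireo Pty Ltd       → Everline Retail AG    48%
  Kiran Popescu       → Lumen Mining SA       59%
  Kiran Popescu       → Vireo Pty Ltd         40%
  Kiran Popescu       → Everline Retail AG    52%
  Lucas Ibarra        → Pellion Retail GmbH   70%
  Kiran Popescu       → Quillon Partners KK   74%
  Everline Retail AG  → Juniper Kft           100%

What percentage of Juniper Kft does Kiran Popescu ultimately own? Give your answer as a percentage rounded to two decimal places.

71.20%

Kiran reaches Juniper along 2 paths.
Via Vireo → Everline: 40% × 48% × 100% = 19.2%.
Via Everline: 52% × 100% = 52%.
Total: 19.2% + 52% = 71.2%.
Rounded: 71.20%.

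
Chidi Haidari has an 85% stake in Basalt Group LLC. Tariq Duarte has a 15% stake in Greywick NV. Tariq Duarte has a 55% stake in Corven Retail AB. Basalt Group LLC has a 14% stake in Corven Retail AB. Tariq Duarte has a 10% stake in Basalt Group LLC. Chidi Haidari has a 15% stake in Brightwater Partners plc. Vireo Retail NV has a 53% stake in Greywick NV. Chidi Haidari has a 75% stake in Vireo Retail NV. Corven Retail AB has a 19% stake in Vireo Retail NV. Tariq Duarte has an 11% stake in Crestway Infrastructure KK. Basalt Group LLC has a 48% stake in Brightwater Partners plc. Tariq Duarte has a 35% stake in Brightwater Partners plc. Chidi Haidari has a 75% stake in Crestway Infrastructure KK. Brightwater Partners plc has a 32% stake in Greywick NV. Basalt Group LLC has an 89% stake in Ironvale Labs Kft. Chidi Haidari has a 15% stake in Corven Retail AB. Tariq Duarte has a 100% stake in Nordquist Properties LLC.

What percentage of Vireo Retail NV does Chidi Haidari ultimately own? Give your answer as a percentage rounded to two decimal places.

Chidi reaches Vireo along 3 paths.
Direct stake: 75% = 75%.
Via Corven: 15% × 19% = 2.85%.
Via Basalt → Corven: 85% × 14% × 19% = 2.261%.
Total: 75% + 2.85% + 2.261% = 80.111%.
Rounded: 80.11%.

80.11%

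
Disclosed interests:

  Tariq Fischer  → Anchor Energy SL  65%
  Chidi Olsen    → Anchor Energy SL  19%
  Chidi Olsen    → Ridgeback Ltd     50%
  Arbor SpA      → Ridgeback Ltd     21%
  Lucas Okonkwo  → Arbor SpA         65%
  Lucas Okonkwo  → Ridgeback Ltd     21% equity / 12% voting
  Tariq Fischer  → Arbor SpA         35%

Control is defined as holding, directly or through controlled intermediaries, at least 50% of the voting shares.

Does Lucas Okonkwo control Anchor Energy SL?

Lucas holds 65% of Arbor, so Lucas controls Arbor.
Neither Lucas nor any entity Lucas controls holds any voting interest in Anchor.
So Lucas does not control Anchor.

No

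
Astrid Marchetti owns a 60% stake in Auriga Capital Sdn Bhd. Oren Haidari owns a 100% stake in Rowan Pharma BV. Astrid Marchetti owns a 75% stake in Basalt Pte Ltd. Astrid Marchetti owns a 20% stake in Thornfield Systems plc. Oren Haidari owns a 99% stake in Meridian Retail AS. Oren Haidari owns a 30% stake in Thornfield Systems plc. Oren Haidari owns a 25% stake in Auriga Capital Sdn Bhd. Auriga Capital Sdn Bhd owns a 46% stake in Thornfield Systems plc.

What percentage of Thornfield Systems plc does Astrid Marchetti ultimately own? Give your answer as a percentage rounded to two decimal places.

47.60%

Astrid reaches Thornfield along 2 paths.
Via Auriga: 60% × 46% = 27.6%.
Direct stake: 20% = 20%.
Total: 27.6% + 20% = 47.6%.
Rounded: 47.60%.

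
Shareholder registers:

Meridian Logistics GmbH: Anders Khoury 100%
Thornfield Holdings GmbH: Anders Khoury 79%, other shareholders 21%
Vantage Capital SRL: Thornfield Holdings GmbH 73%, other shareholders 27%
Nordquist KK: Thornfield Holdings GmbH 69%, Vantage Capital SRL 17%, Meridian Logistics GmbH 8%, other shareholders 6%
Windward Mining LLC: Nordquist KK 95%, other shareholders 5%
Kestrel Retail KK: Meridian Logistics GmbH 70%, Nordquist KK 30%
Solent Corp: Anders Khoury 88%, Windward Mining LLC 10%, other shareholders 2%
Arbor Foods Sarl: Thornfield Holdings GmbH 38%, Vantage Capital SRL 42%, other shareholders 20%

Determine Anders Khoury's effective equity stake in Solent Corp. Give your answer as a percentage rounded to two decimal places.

94.87%

Anders reaches Solent along 4 paths.
Direct stake: 88% = 88%.
Via Thornfield → Nordquist → Windward: 79% × 69% × 95% × 10% = 5.17845%.
Via Thornfield → Vantage → Nordquist → Windward: 79% × 73% × 17% × 95% × 10% = 0.9313705%.
Via Meridian → Nordquist → Windward: 100% × 8% × 95% × 10% = 0.76%.
Total: 88% + 5.17845% + 0.9313705% + 0.76% = 94.8698205%.
Rounded: 94.87%.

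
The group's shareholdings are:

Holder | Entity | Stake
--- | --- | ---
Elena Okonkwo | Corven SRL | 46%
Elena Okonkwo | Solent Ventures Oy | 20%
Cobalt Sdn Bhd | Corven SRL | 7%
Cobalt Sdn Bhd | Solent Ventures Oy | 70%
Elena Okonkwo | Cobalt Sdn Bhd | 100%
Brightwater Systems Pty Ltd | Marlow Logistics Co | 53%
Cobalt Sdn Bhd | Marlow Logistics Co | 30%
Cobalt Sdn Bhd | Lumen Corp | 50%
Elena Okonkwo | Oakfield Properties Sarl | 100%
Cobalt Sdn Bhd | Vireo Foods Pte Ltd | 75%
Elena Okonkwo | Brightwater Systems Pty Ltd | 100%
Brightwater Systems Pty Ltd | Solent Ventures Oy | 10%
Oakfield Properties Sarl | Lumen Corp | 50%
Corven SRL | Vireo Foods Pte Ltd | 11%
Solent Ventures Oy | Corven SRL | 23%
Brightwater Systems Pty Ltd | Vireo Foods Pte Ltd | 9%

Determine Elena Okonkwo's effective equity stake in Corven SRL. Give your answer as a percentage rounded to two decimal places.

76.00%

Elena reaches Corven along 5 paths.
Direct stake: 46% = 46%.
Via Solent: 20% × 23% = 4.6%.
Via Brightwater → Solent: 100% × 10% × 23% = 2.3%.
Via Cobalt → Solent: 100% × 70% × 23% = 16.1%.
Via Cobalt: 100% × 7% = 7%.
Total: 46% + 4.6% + 2.3% + 16.1% + 7% = 76%.
Rounded: 76.00%.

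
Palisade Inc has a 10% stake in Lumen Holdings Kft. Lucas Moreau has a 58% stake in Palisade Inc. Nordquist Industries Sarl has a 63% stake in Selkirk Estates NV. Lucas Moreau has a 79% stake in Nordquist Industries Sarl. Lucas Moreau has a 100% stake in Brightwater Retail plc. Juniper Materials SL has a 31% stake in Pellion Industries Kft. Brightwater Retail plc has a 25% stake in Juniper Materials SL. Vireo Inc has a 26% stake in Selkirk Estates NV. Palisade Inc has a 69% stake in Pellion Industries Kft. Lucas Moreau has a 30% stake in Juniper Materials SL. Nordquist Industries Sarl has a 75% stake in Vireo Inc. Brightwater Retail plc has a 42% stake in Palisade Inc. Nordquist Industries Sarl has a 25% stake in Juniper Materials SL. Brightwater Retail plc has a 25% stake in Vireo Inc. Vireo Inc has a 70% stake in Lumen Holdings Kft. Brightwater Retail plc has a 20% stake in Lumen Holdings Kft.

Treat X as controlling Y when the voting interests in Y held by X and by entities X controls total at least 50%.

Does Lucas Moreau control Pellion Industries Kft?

Lucas holds 100% of Brightwater, so Lucas controls Brightwater.
Lucas holds 79% of Nordquist, so Lucas controls Nordquist.
Brightwater and Nordquist and Lucas together hold 25% + 25% + 30% = 80% of Juniper, so Lucas controls Juniper.
Brightwater and Lucas together hold 42% + 58% = 100% of Palisade, so Lucas controls Palisade.
Juniper and Palisade together hold 31% + 69% = 100% of Pellion, so Lucas controls Pellion.

Yes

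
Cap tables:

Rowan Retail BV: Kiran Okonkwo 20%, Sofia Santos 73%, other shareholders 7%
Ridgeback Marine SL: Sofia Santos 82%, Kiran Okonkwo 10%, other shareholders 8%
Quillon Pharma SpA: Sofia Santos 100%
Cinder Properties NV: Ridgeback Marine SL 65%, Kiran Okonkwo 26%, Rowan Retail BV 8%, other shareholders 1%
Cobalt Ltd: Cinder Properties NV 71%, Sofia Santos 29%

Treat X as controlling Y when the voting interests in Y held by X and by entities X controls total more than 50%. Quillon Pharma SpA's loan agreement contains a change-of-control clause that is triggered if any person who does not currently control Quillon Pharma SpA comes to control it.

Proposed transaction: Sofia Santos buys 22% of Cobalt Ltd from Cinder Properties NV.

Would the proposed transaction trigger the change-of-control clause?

No

The purchase adds only to Sofia's holdings (Cinder's stake shrinks), so Sofia is the only person who could newly come to control Quillon.
Sofia holds 100% of Quillon, so Sofia controls Quillon.
So Sofia already controls Quillon before the transaction.
After the purchase, Sofia's direct stake in Cobalt rises to 29% + 22% = 51%, and Cinder's stake falls to 49%.
Sofia controlled Quillon already, so this is not a new person acquiring control; every other person's position is unchanged or reduced.
No new person acquires control, so the clause is not triggered.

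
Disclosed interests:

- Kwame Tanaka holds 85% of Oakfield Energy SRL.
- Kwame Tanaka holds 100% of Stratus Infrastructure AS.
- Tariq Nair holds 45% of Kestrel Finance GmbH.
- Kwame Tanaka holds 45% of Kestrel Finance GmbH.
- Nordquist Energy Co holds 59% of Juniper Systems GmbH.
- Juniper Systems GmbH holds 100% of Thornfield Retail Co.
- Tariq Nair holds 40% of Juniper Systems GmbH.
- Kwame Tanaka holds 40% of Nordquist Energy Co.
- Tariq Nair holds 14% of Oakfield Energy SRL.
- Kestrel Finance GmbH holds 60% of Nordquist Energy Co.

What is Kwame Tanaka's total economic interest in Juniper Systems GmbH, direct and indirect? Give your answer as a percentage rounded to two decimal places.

Kwame reaches Juniper along 2 paths.
Via Kestrel → Nordquist: 45% × 60% × 59% = 15.93%.
Via Nordquist: 40% × 59% = 23.6%.
Total: 15.93% + 23.6% = 39.53%.

39.53%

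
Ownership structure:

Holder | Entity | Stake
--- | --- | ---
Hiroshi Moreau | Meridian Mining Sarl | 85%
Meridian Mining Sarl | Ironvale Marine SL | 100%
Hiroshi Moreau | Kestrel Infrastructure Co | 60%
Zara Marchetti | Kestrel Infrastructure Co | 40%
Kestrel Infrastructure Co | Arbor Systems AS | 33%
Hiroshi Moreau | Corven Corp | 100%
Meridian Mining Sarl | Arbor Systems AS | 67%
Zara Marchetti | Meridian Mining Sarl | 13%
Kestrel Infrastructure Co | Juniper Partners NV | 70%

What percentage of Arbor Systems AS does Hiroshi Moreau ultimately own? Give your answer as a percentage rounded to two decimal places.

76.75%

Hiroshi reaches Arbor along 2 paths.
Via Meridian: 85% × 67% = 56.95%.
Via Kestrel: 60% × 33% = 19.8%.
Total: 56.95% + 19.8% = 76.75%.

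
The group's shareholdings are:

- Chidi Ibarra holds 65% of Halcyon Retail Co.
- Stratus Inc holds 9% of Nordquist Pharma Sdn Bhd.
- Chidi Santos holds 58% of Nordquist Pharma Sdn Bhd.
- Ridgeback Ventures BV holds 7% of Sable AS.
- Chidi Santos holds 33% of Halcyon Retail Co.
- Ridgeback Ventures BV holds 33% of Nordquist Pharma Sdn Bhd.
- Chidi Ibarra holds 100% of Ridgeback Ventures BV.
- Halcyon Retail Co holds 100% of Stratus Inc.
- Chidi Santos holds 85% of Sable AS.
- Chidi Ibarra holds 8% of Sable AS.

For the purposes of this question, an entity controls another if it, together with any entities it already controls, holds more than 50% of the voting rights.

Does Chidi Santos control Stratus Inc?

No

Chidi Santos holds 85% of Sable, so Chidi Santos controls Sable.
Chidi Santos holds 58% of Nordquist, so Chidi Santos controls Nordquist.
Neither Chidi Santos nor any entity Chidi Santos controls holds any voting interest in Stratus.
So Chidi Santos does not control Stratus.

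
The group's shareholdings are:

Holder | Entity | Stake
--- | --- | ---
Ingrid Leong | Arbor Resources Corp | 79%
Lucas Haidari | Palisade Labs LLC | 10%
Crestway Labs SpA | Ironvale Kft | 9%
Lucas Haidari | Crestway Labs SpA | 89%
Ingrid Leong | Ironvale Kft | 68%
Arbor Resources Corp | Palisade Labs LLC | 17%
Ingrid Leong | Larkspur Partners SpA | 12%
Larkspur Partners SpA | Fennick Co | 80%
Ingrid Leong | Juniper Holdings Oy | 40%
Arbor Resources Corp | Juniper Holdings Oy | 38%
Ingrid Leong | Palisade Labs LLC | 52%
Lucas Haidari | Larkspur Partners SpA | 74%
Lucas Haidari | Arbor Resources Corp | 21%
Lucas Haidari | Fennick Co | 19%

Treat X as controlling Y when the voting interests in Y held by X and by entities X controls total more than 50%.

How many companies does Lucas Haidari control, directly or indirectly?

Lucas holds 74% of Larkspur, so Lucas controls Larkspur.
Lucas holds 89% of Crestway, so Lucas controls Crestway.
Lucas and Larkspur together hold 19% + 80% = 99% of Fennick, so Lucas controls Fennick.
No other company's threshold is met.
Lucas controls 3 companies.

3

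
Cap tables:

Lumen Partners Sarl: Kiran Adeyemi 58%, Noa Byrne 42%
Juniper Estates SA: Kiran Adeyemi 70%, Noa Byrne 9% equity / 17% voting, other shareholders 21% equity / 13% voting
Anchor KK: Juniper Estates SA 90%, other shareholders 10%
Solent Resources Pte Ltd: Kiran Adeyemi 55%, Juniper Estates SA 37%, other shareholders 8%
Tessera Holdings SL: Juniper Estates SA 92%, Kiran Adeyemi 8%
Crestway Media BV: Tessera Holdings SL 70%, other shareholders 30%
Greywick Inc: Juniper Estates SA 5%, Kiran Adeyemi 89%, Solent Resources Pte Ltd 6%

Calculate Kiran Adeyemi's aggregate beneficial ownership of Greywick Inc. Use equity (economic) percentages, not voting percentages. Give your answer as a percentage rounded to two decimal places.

97.35%

Kiran reaches Greywick along 4 paths.
Via Juniper: 70% × 5% = 3.5%.
Direct stake: 89% = 89%.
Via Solent: 55% × 6% = 3.3%.
Via Juniper → Solent: 70% × 37% × 6% = 1.554%.
Total: 3.5% + 89% + 3.3% + 1.554% = 97.354%.
Rounded: 97.35%.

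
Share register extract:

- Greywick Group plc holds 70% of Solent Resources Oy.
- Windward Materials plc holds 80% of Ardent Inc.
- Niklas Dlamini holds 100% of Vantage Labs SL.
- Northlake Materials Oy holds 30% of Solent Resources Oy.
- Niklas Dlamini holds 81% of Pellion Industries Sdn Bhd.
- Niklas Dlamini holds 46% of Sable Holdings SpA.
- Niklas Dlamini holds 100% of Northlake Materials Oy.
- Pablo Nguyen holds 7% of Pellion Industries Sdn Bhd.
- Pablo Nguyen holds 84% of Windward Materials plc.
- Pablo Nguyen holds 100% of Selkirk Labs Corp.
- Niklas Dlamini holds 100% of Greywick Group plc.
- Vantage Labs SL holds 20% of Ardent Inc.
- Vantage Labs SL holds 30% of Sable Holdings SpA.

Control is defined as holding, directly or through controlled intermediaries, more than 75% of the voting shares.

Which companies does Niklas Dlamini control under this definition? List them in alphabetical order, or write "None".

Greywick Group plc, Northlake Materials Oy, Pellion Industries Sdn Bhd, Sable Holdings SpA, Solent Resources Oy, Vantage Labs SL

Niklas holds 100% of Greywick, so Niklas controls Greywick.
Niklas holds 81% of Pellion, so Niklas controls Pellion.
Niklas holds 100% of Vantage, so Niklas controls Vantage.
Niklas holds 100% of Northlake, so Niklas controls Northlake.
Niklas and Vantage together hold 46% + 30% = 76% of Sable, so Niklas controls Sable.
Greywick and Northlake together hold 70% + 30% = 100% of Solent, so Niklas controls Solent.
No other company's threshold is met.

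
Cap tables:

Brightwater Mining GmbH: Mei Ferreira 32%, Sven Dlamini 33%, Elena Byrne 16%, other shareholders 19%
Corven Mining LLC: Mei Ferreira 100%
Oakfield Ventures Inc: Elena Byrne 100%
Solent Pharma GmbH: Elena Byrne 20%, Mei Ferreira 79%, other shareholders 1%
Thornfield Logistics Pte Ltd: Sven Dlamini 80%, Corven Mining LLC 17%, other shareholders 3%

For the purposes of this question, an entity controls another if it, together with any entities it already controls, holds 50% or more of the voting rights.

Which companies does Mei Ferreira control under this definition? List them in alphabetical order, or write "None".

Mei holds 100% of Corven, so Mei controls Corven.
Mei holds 79% of Solent, so Mei controls Solent.
No other company's threshold is met.

Corven Mining LLC, Solent Pharma GmbH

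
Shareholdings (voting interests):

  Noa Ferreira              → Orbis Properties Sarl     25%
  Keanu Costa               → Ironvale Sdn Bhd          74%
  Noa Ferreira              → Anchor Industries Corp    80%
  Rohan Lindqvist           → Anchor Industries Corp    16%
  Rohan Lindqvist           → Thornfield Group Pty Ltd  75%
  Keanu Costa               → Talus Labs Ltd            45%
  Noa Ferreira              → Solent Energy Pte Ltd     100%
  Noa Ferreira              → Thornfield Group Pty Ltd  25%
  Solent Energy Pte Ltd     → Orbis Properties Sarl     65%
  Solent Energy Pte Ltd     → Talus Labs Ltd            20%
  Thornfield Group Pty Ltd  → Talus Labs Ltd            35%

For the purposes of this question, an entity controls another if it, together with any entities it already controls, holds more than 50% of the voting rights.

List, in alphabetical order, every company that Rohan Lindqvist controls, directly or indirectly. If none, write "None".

Thornfield Group Pty Ltd

Rohan holds 75% of Thornfield, so Rohan controls Thornfield.
No other company's threshold is met.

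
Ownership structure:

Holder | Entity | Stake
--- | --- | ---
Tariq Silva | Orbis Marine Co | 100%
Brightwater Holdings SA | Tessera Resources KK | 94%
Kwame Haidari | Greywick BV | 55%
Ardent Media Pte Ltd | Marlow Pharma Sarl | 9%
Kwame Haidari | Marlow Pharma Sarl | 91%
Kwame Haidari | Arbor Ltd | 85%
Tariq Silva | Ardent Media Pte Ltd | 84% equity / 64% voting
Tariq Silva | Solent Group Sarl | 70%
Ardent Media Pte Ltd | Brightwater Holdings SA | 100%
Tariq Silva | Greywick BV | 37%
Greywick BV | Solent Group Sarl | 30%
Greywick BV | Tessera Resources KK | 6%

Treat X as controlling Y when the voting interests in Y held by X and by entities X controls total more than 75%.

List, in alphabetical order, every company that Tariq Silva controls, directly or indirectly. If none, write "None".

Orbis Marine Co

Tariq holds 100% of Orbis, so Tariq controls Orbis.
No other company's threshold is met.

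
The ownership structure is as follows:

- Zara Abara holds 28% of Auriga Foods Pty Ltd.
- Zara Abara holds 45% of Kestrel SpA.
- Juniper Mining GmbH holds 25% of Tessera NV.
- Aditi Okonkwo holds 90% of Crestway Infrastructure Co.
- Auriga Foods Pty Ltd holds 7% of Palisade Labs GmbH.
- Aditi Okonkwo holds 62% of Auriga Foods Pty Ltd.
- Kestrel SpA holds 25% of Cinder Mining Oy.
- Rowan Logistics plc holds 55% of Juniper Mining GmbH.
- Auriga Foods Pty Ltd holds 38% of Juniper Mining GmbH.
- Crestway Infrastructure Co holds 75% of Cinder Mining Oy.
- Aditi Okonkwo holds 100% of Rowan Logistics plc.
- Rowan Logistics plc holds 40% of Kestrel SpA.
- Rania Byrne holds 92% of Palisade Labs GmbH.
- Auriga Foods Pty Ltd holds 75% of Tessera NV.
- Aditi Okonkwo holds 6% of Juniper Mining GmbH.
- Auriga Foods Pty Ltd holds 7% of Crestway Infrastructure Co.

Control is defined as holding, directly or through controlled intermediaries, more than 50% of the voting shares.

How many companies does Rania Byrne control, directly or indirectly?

Rania holds 92% of Palisade, so Rania controls Palisade.
No other company's threshold is met.
Rania controls 1 company.

1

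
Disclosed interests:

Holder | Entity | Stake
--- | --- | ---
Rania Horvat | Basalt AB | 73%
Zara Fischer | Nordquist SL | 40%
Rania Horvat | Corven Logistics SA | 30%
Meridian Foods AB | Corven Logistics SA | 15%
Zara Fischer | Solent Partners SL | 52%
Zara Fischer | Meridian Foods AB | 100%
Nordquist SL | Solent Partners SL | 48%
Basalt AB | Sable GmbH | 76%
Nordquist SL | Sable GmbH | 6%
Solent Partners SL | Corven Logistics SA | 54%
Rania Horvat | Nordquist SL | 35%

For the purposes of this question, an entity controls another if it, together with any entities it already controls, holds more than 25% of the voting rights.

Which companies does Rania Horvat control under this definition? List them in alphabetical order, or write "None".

Rania holds 35% of Nordquist, so Rania controls Nordquist.
Nordquist holds 48% of Solent, so Rania controls Solent.
Rania holds 73% of Basalt, so Rania controls Basalt.
Nordquist and Basalt together hold 6% + 76% = 82% of Sable, so Rania controls Sable.
Solent and Rania together hold 54% + 30% = 84% of Corven, so Rania controls Corven.
No other company's threshold is met.

Basalt AB, Corven Logistics SA, Nordquist SL, Sable GmbH, Solent Partners SL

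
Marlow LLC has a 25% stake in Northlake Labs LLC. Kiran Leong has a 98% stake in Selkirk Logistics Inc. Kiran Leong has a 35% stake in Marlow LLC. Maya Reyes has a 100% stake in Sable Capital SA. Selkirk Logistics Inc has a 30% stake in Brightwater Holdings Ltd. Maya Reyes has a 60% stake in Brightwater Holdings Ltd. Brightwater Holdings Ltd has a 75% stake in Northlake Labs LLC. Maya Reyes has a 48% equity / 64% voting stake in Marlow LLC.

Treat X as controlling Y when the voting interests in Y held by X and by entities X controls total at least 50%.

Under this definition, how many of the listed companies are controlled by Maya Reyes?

Maya holds 100% of Sable, so Maya controls Sable.
Maya holds 60% of Brightwater, so Maya controls Brightwater.
Maya holds 64% of Marlow, so Maya controls Marlow.
Brightwater and Marlow together hold 75% + 25% = 100% of Northlake, so Maya controls Northlake.
No other company's threshold is met.
Maya controls 4 companies.

4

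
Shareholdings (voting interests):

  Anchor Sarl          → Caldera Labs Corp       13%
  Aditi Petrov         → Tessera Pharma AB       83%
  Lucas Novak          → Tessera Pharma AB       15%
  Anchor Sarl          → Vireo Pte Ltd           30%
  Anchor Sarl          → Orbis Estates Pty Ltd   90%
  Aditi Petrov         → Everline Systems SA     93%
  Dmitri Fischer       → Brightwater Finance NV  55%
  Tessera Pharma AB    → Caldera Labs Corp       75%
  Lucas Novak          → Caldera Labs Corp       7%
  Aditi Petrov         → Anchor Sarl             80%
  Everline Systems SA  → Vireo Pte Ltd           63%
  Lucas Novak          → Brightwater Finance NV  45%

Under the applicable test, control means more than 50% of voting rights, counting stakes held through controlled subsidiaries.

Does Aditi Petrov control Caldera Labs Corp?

Aditi holds 83% of Tessera, so Aditi controls Tessera.
Aditi holds 80% of Anchor, so Aditi controls Anchor.
Tessera and Anchor together hold 75% + 13% = 88% of Caldera, so Aditi controls Caldera.

Yes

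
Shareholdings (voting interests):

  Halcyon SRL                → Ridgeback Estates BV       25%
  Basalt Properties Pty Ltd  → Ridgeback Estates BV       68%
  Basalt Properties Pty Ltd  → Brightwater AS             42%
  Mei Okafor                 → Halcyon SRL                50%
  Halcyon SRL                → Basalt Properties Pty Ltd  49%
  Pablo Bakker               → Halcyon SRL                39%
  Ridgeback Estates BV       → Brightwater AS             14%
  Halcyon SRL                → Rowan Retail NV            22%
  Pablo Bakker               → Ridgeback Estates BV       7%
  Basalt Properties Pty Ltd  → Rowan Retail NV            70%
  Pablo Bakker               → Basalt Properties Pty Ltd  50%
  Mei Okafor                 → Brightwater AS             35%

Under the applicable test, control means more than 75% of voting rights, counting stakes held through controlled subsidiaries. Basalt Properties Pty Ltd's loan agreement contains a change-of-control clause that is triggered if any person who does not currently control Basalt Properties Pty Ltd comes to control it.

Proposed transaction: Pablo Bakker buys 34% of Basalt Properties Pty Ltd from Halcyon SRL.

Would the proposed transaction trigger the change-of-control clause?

Yes

The purchase adds only to Pablo's holdings (Halcyon's stake shrinks), so Pablo is the only person who could newly come to control Basalt.
Pablo's largest direct stake is 50% in Basalt, which does not meet the threshold, so Pablo controls no company.
In Basalt, Pablo's side holds only 50%, not > 75%.
So before the transaction, Pablo does not control Basalt.
After the purchase, Pablo's direct stake in Basalt rises to 50% + 34% = 84%, and Halcyon's stake falls to 15%.
Pablo holds 84% of Basalt, so Pablo controls Basalt.
Pablo did not control Basalt before and does after, so the clause is triggered.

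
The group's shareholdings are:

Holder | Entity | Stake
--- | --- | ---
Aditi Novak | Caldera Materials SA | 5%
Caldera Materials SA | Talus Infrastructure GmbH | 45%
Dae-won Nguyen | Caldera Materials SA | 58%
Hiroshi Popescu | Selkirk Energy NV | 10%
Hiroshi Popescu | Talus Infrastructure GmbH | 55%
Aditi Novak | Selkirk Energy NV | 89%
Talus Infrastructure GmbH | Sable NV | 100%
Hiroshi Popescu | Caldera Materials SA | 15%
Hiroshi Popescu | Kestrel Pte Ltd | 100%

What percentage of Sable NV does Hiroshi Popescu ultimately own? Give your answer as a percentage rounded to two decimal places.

61.75%

Hiroshi reaches Sable along 2 paths.
Via Caldera → Talus: 15% × 45% × 100% = 6.75%.
Via Talus: 55% × 100% = 55%.
Total: 6.75% + 55% = 61.75%.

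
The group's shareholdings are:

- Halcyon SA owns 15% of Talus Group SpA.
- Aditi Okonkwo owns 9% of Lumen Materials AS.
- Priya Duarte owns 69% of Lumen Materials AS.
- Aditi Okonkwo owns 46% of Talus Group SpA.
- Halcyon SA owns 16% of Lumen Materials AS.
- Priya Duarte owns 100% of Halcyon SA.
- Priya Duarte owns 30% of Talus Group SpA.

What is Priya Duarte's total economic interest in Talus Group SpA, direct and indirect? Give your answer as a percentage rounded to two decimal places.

Priya reaches Talus along 2 paths.
Via Halcyon: 100% × 15% = 15%.
Direct stake: 30% = 30%.
Total: 15% + 30% = 45%.
Rounded: 45.00%.

45.00%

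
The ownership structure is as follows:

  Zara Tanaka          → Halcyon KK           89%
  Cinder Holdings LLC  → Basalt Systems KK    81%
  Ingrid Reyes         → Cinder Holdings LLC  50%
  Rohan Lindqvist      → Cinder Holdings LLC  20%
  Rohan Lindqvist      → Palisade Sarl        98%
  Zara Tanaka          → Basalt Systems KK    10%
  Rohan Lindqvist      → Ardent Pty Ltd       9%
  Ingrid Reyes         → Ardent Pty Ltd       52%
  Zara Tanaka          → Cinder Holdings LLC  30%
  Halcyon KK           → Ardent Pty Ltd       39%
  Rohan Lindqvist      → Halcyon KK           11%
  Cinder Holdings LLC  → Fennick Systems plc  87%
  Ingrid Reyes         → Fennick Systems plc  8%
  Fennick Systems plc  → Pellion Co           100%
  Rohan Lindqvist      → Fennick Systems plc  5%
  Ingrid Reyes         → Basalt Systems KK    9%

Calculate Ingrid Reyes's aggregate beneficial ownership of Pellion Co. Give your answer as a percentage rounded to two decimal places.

51.50%

Ingrid reaches Pellion along 2 paths.
Via Cinder → Fennick: 50% × 87% × 100% = 43.5%.
Via Fennick: 8% × 100% = 8%.
Total: 43.5% + 8% = 51.5%.
Rounded: 51.50%.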